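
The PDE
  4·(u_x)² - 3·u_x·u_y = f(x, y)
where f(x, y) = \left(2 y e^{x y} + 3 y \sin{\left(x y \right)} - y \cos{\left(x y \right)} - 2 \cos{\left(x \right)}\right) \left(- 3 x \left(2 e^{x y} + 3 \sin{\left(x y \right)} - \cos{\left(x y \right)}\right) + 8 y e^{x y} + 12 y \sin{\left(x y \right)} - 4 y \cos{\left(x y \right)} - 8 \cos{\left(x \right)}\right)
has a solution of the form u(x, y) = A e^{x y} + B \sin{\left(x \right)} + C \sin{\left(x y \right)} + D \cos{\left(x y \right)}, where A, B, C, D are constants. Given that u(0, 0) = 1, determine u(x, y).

Substitute the ansatz u = A e^{x y} + B \sin{\left(x \right)} + C \sin{\left(x y \right)} + D \cos{\left(x y \right)} into the left-hand side.
Derivatives of the ansatz:
  u_x = A y e^{x y} + B \cos{\left(x \right)} + C y \cos{\left(x y \right)} - D y \sin{\left(x y \right)}
  u_y = A x e^{x y} + C x \cos{\left(x y \right)} - D x \sin{\left(x y \right)}
Term by term:
  4·(u_x)² = 4 A^{2} y^{2} e^{2 x y} + 8 A B y e^{x y} \cos{\left(x \right)} + 8 A C y^{2} e^{x y} \cos{\left(x y \right)} - 8 A D y^{2} e^{x y} \sin{\left(x y \right)} + 4 B^{2} \cos^{2}{\left(x \right)} + 8 B C y \cos{\left(x \right)} \cos{\left(x y \right)} - 8 B D y \sin{\left(x y \right)} \cos{\left(x \right)} + 4 C^{2} y^{2} \cos^{2}{\left(x y \right)} - 8 C D y^{2} \sin{\left(x y \right)} \cos{\left(x y \right)} + 4 D^{2} y^{2} \sin^{2}{\left(x y \right)}
  -3·u_x·u_y = - 3 A^{2} x y e^{2 x y} - 3 A B x e^{x y} \cos{\left(x \right)} - 6 A C x y e^{x y} \cos{\left(x y \right)} + 6 A D x y e^{x y} \sin{\left(x y \right)} - 3 B C x \cos{\left(x \right)} \cos{\left(x y \right)} + 3 B D x \sin{\left(x y \right)} \cos{\left(x \right)} - 3 C^{2} x y \cos^{2}{\left(x y \right)} + 6 C D x y \sin{\left(x y \right)} \cos{\left(x y \right)} - 3 D^{2} x y \sin^{2}{\left(x y \right)}
So the left-hand side equals
  - 3 A^{2} x y e^{2 x y} + 4 A^{2} y^{2} e^{2 x y} - 3 A B x e^{x y} \cos{\left(x \right)} + 8 A B y e^{x y} \cos{\left(x \right)} - 6 A C x y e^{x y} \cos{\left(x y \right)} + 8 A C y^{2} e^{x y} \cos{\left(x y \right)} + 6 A D x y e^{x y} \sin{\left(x y \right)} - 8 A D y^{2} e^{x y} \sin{\left(x y \right)} + 4 B^{2} \cos^{2}{\left(x \right)} - 3 B C x \cos{\left(x \right)} \cos{\left(x y \right)} + 8 B C y \cos{\left(x \right)} \cos{\left(x y \right)} + 3 B D x \sin{\left(x y \right)} \cos{\left(x \right)} - 8 B D y \sin{\left(x y \right)} \cos{\left(x \right)} - 3 C^{2} x y \cos^{2}{\left(x y \right)} + 4 C^{2} y^{2} \cos^{2}{\left(x y \right)} + 6 C D x y \sin{\left(x y \right)} \cos{\left(x y \right)} - 8 C D y^{2} \sin{\left(x y \right)} \cos{\left(x y \right)} - 3 D^{2} x y \sin^{2}{\left(x y \right)} + 4 D^{2} y^{2} \sin^{2}{\left(x y \right)}
This must equal f(x, y) identically; expanded, f = - 12 x y e^{2 x y} - 36 x y e^{x y} \sin{\left(x y \right)} + 12 x y e^{x y} \cos{\left(x y \right)} - 27 x y \sin^{2}{\left(x y \right)} + 18 x y \sin{\left(x y \right)} \cos{\left(x y \right)} - 3 x y \cos^{2}{\left(x y \right)} + 12 x e^{x y} \cos{\left(x \right)} + 18 x \sin{\left(x y \right)} \cos{\left(x \right)} - 6 x \cos{\left(x \right)} \cos{\left(x y \right)} + 16 y^{2} e^{2 x y} + 48 y^{2} e^{x y} \sin{\left(x y \right)} - 16 y^{2} e^{x y} \cos{\left(x y \right)} + 36 y^{2} \sin^{2}{\left(x y \right)} - 24 y^{2} \sin{\left(x y \right)} \cos{\left(x y \right)} + 4 y^{2} \cos^{2}{\left(x y \right)} - 32 y e^{x y} \cos{\left(x \right)} - 48 y \sin{\left(x y \right)} \cos{\left(x \right)} + 16 y \cos{\left(x \right)} \cos{\left(x y \right)} + 16 \cos^{2}{\left(x \right)}.
Matching coefficients of the independent functions:
(each divided by its leading coefficient; functions giving the same equation are listed together)
  [y^{2} e^{2 x y}, x y e^{2 x y}]:  A^{2} - 4 = 0
  [y^{2} \sin^{2}{\left(x y \right)}, x y \sin^{2}{\left(x y \right)}]:  D^{2} - 9 = 0
  [y^{2} \cos^{2}{\left(x y \right)}, x y \cos^{2}{\left(x y \right)}]:  C^{2} - 1 = 0
  [x e^{x y} \cos{\left(x \right)}, y e^{x y} \cos{\left(x \right)}]:  A B + 4 = 0
  [x \sin{\left(x y \right)} \cos{\left(x \right)}, y \sin{\left(x y \right)} \cos{\left(x \right)}]:  B D - 6 = 0
  [x \cos{\left(x \right)} \cos{\left(x y \right)}, y \cos{\left(x \right)} \cos{\left(x y \right)}]:  B C - 2 = 0
  [y^{2} e^{x y} \sin{\left(x y \right)}, x y e^{x y} \sin{\left(x y \right)}]:  A D + 6 = 0
  [y^{2} e^{x y} \cos{\left(x y \right)}, x y e^{x y} \cos{\left(x y \right)}]:  A C + 2 = 0
  [y^{2} \sin{\left(x y \right)} \cos{\left(x y \right)}, x y \sin{\left(x y \right)} \cos{\left(x y \right)}]:  C D - 3 = 0
  [\cos^{2}{\left(x \right)}]:  B^{2} - 4 = 0
These equations allow (A, B, C, D) = (-2, 2, 1, 3) or (2, -2, -1, -3).
Impose the point condition(s):
  u(0, 0) = 1  ⟹  A + D = 1
Only A = -2, B = 2, C = 1, D = 3 satisfies everything.
Hence u(x, y) = - 2 e^{x y} + 2 \sin{\left(x \right)} + \sin{\left(x y \right)} + 3 \cos{\left(x y \right)}.

Answer: u(x, y) = - 2 e^{x y} + 2 \sin{\left(x \right)} + \sin{\left(x y \right)} + 3 \cos{\left(x y \right)}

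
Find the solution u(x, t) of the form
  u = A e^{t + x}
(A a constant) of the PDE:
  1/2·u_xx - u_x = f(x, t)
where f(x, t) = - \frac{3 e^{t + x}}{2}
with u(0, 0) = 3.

Substitute the ansatz u = A e^{t + x} into the left-hand side.
Derivatives of the ansatz:
  u_xx = A e^{t} e^{x}
  u_x = A e^{t} e^{x}
Term by term:
  1/2·u_xx = \frac{A e^{t} e^{x}}{2}
  -u_x = - A e^{t} e^{x}
So the left-hand side equals
  - \frac{A e^{t} e^{x}}{2}
This must equal f(x, t) identically; expanded, f = - \frac{3 e^{t} e^{x}}{2}.
Matching coefficients of the independent functions:
  [e^{t} e^{x}]:  - \frac{A}{2} = - \frac{3}{2}
Solving: A = 3.
Check against the point condition:
  u(0, 0) = 3  ⟹  A = 3  ✓
Hence u(x, t) = 3 e^{t + x}.

Answer: u(x, t) = 3 e^{t + x}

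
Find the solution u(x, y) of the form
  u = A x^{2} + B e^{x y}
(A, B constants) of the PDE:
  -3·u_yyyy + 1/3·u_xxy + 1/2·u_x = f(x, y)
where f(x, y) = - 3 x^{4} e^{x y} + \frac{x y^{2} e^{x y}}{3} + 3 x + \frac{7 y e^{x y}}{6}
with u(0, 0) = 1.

Answer: u(x, y) = 3 x^{2} + e^{x y}

Derivation:
Substitute the ansatz u = A x^{2} + B e^{x y} into the left-hand side.
Derivatives of the ansatz:
  u_yyyy = B x^{4} e^{x y}
  u_xxy = B x y^{2} e^{x y} + 2 B y e^{x y}
  u_x = 2 A x + B y e^{x y}
Term by term:
  -3·u_yyyy = - 3 B x^{4} e^{x y}
  1/3·u_xxy = \frac{B x y^{2} e^{x y}}{3} + \frac{2 B y e^{x y}}{3}
  1/2·u_x = A x + \frac{B y e^{x y}}{2}
So the left-hand side equals
  A x - 3 B x^{4} e^{x y} + \frac{B x y^{2} e^{x y}}{3} + \frac{7 B y e^{x y}}{6}
This must equal f(x, y) = - 3 x^{4} e^{x y} + \frac{x y^{2} e^{x y}}{3} + 3 x + \frac{7 y e^{x y}}{6} identically.
Matching coefficients of the independent functions:
  [x]:  A = 3
  [x^{4} e^{x y}]:  - 3 B = -3
  [y e^{x y}]:  \frac{7 B}{6} = \frac{7}{6}
  [x y^{2} e^{x y}]:  \frac{B}{3} = \frac{1}{3}
Solving: A = 3, B = 1.
Check against the point condition:
  u(0, 0) = 1  ⟹  B = 1  ✓
Hence u(x, y) = 3 x^{2} + e^{x y}.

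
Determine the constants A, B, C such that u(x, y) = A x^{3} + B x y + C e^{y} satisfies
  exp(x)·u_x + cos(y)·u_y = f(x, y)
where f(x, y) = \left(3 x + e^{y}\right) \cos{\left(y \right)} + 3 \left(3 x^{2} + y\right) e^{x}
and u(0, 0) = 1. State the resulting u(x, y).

Substitute the ansatz u = A x^{3} + B x y + C e^{y} into the left-hand side.
Derivatives of the ansatz:
  u_x = 3 A x^{2} + B y
  u_y = B x + C e^{y}
Term by term:
  exp(x)·u_x = 3 A x^{2} e^{x} + B y e^{x}
  cos(y)·u_y = B x \cos{\left(y \right)} + C e^{y} \cos{\left(y \right)}
So the left-hand side equals
  3 A x^{2} e^{x} + B x \cos{\left(y \right)} + B y e^{x} + C e^{y} \cos{\left(y \right)}
This must equal f(x, y) identically; expanded, f = 9 x^{2} e^{x} + 3 x \cos{\left(y \right)} + 3 y e^{x} + e^{y} \cos{\left(y \right)}.
Matching coefficients of the independent functions:
  [x \cos{\left(y \right)}, y e^{x}]:  B = 3
  [x^{2} e^{x}]:  3 A = 9
  [e^{y} \cos{\left(y \right)}]:  C = 1
Solving: A = 3, B = 3, C = 1.
Check against the point condition:
  u(0, 0) = 1  ⟹  C = 1  ✓
Hence u(x, y) = 3 x^{3} + 3 x y + e^{y}.

Answer: u(x, y) = 3 x^{3} + 3 x y + e^{y}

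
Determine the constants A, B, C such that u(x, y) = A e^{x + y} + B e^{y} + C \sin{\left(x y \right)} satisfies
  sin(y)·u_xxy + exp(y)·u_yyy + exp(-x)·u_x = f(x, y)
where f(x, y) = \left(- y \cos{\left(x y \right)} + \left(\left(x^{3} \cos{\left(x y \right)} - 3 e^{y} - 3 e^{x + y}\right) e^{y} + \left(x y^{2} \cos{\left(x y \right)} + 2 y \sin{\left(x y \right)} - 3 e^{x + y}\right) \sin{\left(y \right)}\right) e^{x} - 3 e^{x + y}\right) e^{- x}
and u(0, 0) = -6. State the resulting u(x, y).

Substitute the ansatz u = A e^{x + y} + B e^{y} + C \sin{\left(x y \right)} into the left-hand side.
Derivatives of the ansatz:
  u_xxy = A e^{x} e^{y} - C x y^{2} \cos{\left(x y \right)} - 2 C y \sin{\left(x y \right)}
  u_yyy = A e^{x} e^{y} + B e^{y} - C x^{3} \cos{\left(x y \right)}
  u_x = A e^{x} e^{y} + C y \cos{\left(x y \right)}
Term by term:
  sin(y)·u_xxy = A e^{x} e^{y} \sin{\left(y \right)} - C x y^{2} \sin{\left(y \right)} \cos{\left(x y \right)} - 2 C y \sin{\left(y \right)} \sin{\left(x y \right)}
  exp(y)·u_yyy = A e^{x} e^{2 y} + B e^{2 y} - C x^{3} e^{y} \cos{\left(x y \right)}
  exp(-x)·u_x = A e^{y} + C y e^{- x} \cos{\left(x y \right)}
So the left-hand side equals
  A e^{x} e^{2 y} + A e^{x} e^{y} \sin{\left(y \right)} + A e^{y} + B e^{2 y} - C x^{3} e^{y} \cos{\left(x y \right)} - C x y^{2} \sin{\left(y \right)} \cos{\left(x y \right)} - 2 C y \sin{\left(y \right)} \sin{\left(x y \right)} + C y e^{- x} \cos{\left(x y \right)}
This must equal f(x, y) identically; expanded, f = x^{3} e^{y} \cos{\left(x y \right)} + x y^{2} \sin{\left(y \right)} \cos{\left(x y \right)} + 2 y \sin{\left(y \right)} \sin{\left(x y \right)} - y e^{- x} \cos{\left(x y \right)} - 3 e^{x} e^{2 y} - 3 e^{x} e^{y} \sin{\left(y \right)} - 3 e^{2 y} - 3 e^{y}.
Matching coefficients of the independent functions:
  [e^{x} e^{2 y}, e^{x} e^{y} \sin{\left(y \right)}, e^{y}]:  A = -3
  [x^{3} e^{y} \cos{\left(x y \right)}, x y^{2} \sin{\left(y \right)} \cos{\left(x y \right)}]:  - C = 1
  [y e^{- x} \cos{\left(x y \right)}]:  C = -1
  [y \sin{\left(y \right)} \sin{\left(x y \right)}]:  - 2 C = 2
  [e^{2 y}]:  B = -3
Solving: A = -3, B = -3, C = -1.
Check against the point condition:
  u(0, 0) = -6  ⟹  A + B = -6  ✓
Hence u(x, y) = - 3 e^{y} - 3 e^{x + y} - \sin{\left(x y \right)}.

Answer: u(x, y) = - 3 e^{y} - 3 e^{x + y} - \sin{\left(x y \right)}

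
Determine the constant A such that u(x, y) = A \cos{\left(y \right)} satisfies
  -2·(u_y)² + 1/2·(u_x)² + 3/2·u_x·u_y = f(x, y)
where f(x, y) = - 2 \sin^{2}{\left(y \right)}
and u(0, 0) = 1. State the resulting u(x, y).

Answer: u(x, y) = \cos{\left(y \right)}

Derivation:
Substitute the ansatz u = A \cos{\left(y \right)} into the left-hand side.
Derivatives of the ansatz:
  u_y = - A \sin{\left(y \right)}
  u_x = 0
Term by term:
  -2·(u_y)² = - 2 A^{2} \sin^{2}{\left(y \right)}
  1/2·(u_x)² = 0
  3/2·u_x·u_y = 0
So the left-hand side equals
  - 2 A^{2} \sin^{2}{\left(y \right)}
This must equal f(x, y) = - 2 \sin^{2}{\left(y \right)} identically.
Matching coefficients of the independent functions:
  [\sin^{2}{\left(y \right)}]:  - 2 A^{2} = -2
These equations allow (A) = (-1) or (1).
Impose the point condition(s):
  u(0, 0) = 1  ⟹  A = 1
Only A = 1 satisfies everything.
Hence u(x, y) = \cos{\left(y \right)}.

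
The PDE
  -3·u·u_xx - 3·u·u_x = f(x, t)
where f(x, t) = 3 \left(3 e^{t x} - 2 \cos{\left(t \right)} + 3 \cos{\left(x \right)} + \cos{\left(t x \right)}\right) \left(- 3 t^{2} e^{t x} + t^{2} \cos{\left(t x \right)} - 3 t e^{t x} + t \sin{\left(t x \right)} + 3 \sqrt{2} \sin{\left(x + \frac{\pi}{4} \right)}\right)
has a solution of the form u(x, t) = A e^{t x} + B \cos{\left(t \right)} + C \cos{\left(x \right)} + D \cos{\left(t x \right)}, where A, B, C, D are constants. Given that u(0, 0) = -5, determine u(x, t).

Substitute the ansatz u = A e^{t x} + B \cos{\left(t \right)} + C \cos{\left(x \right)} + D \cos{\left(t x \right)} into the left-hand side.
Derivatives of the ansatz:
  u_xx = A t^{2} e^{t x} - C \cos{\left(x \right)} - D t^{2} \cos{\left(t x \right)}
  u_x = A t e^{t x} - C \sin{\left(x \right)} - D t \sin{\left(t x \right)}
Term by term:
  -3·u·u_xx = - 3 A^{2} t^{2} e^{2 t x} - 3 A B t^{2} e^{t x} \cos{\left(t \right)} - 3 A C t^{2} e^{t x} \cos{\left(x \right)} + 3 A C e^{t x} \cos{\left(x \right)} + 3 B C \cos{\left(t \right)} \cos{\left(x \right)} + 3 B D t^{2} \cos{\left(t \right)} \cos{\left(t x \right)} + 3 C^{2} \cos^{2}{\left(x \right)} + 3 C D t^{2} \cos{\left(x \right)} \cos{\left(t x \right)} + 3 C D \cos{\left(x \right)} \cos{\left(t x \right)} + 3 D^{2} t^{2} \cos^{2}{\left(t x \right)}
  -3·u·u_x = - 3 A^{2} t e^{2 t x} - 3 A B t e^{t x} \cos{\left(t \right)} - 3 A C t e^{t x} \cos{\left(x \right)} + 3 A C e^{t x} \sin{\left(x \right)} + 3 A D t e^{t x} \sin{\left(t x \right)} - 3 A D t e^{t x} \cos{\left(t x \right)} + 3 B C \sin{\left(x \right)} \cos{\left(t \right)} + 3 B D t \sin{\left(t x \right)} \cos{\left(t \right)} + 3 C^{2} \sin{\left(x \right)} \cos{\left(x \right)} + 3 C D t \sin{\left(t x \right)} \cos{\left(x \right)} + 3 C D \sin{\left(x \right)} \cos{\left(t x \right)} + 3 D^{2} t \sin{\left(t x \right)} \cos{\left(t x \right)}
So the left-hand side equals
  - 3 A^{2} t^{2} e^{2 t x} - 3 A^{2} t e^{2 t x} - 3 A B t^{2} e^{t x} \cos{\left(t \right)} - 3 A B t e^{t x} \cos{\left(t \right)} - 3 A C t^{2} e^{t x} \cos{\left(x \right)} - 3 A C t e^{t x} \cos{\left(x \right)} + 3 A C e^{t x} \sin{\left(x \right)} + 3 A C e^{t x} \cos{\left(x \right)} + 3 A D t e^{t x} \sin{\left(t x \right)} - 3 A D t e^{t x} \cos{\left(t x \right)} + 3 B C \sin{\left(x \right)} \cos{\left(t \right)} + 3 B C \cos{\left(t \right)} \cos{\left(x \right)} + 3 B D t^{2} \cos{\left(t \right)} \cos{\left(t x \right)} + 3 B D t \sin{\left(t x \right)} \cos{\left(t \right)} + 3 C^{2} \sin{\left(x \right)} \cos{\left(x \right)} + 3 C^{2} \cos^{2}{\left(x \right)} + 3 C D t^{2} \cos{\left(x \right)} \cos{\left(t x \right)} + 3 C D t \sin{\left(t x \right)} \cos{\left(x \right)} + 3 C D \sin{\left(x \right)} \cos{\left(t x \right)} + 3 C D \cos{\left(x \right)} \cos{\left(t x \right)} + 3 D^{2} t^{2} \cos^{2}{\left(t x \right)} + 3 D^{2} t \sin{\left(t x \right)} \cos{\left(t x \right)}
This must equal f(x, t) identically; expanded, f = - 27 t^{2} e^{2 t x} + 18 t^{2} e^{t x} \cos{\left(t \right)} - 27 t^{2} e^{t x} \cos{\left(x \right)} - 6 t^{2} \cos{\left(t \right)} \cos{\left(t x \right)} + 9 t^{2} \cos{\left(x \right)} \cos{\left(t x \right)} + 3 t^{2} \cos^{2}{\left(t x \right)} - 27 t e^{2 t x} + 9 t e^{t x} \sin{\left(t x \right)} + 18 t e^{t x} \cos{\left(t \right)} - 27 t e^{t x} \cos{\left(x \right)} - 9 t e^{t x} \cos{\left(t x \right)} - 6 t \sin{\left(t x \right)} \cos{\left(t \right)} + 9 t \sin{\left(t x \right)} \cos{\left(x \right)} + 3 t \sin{\left(t x \right)} \cos{\left(t x \right)} + 27 e^{t x} \sin{\left(x \right)} + 27 e^{t x} \cos{\left(x \right)} - 18 \sin{\left(x \right)} \cos{\left(t \right)} + 27 \sin{\left(x \right)} \cos{\left(x \right)} + 9 \sin{\left(x \right)} \cos{\left(t x \right)} - 18 \cos{\left(t \right)} \cos{\left(x \right)} + 27 \cos^{2}{\left(x \right)} + 9 \cos{\left(x \right)} \cos{\left(t x \right)}.
Matching coefficients of the independent functions:
(each divided by its leading coefficient; functions giving the same equation are listed together)
  [t e^{2 t x}, t^{2} e^{2 t x}]:  A^{2} - 9 = 0
  [t^{2} \cos^{2}{\left(t x \right)}, t \sin{\left(t x \right)} \cos{\left(t x \right)}]:  D^{2} - 1 = 0
  [e^{t x} \sin{\left(x \right)}, e^{t x} \cos{\left(x \right)}, t e^{t x} \cos{\left(x \right)}, …]:  A C - 9 = 0
  [\sin{\left(x \right)} \cos{\left(t \right)}, \cos{\left(t \right)} \cos{\left(x \right)}]:  B C + 6 = 0
  [\sin{\left(x \right)} \cos{\left(x \right)}, \cos^{2}{\left(x \right)}]:  C^{2} - 9 = 0
  [\sin{\left(x \right)} \cos{\left(t x \right)}, \cos{\left(x \right)} \cos{\left(t x \right)}, t \sin{\left(t x \right)} \cos{\left(x \right)}, …]:  C D - 3 = 0
  [t e^{t x} \sin{\left(t x \right)}, t e^{t x} \cos{\left(t x \right)}]:  A D - 3 = 0
  [t e^{t x} \cos{\left(t \right)}, t^{2} e^{t x} \cos{\left(t \right)}]:  A B + 6 = 0
  [t \sin{\left(t x \right)} \cos{\left(t \right)}, t^{2} \cos{\left(t \right)} \cos{\left(t x \right)}]:  B D + 2 = 0
These equations allow (A, B, C, D) = (-3, 2, -3, -1) or (3, -2, 3, 1).
Impose the point condition(s):
  u(0, 0) = -5  ⟹  A + B + C + D = -5
Only A = -3, B = 2, C = -3, D = -1 satisfies everything.
Hence u(x, t) = - 3 e^{t x} + 2 \cos{\left(t \right)} - 3 \cos{\left(x \right)} - \cos{\left(t x \right)}.

Answer: u(x, t) = - 3 e^{t x} + 2 \cos{\left(t \right)} - 3 \cos{\left(x \right)} - \cos{\left(t x \right)}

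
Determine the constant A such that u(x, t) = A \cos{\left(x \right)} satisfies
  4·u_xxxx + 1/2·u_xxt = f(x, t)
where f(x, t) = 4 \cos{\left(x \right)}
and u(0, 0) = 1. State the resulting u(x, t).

Substitute the ansatz u = A \cos{\left(x \right)} into the left-hand side.
Derivatives of the ansatz:
  u_xxxx = A \cos{\left(x \right)}
  u_xxt = 0
Term by term:
  4·u_xxxx = 4 A \cos{\left(x \right)}
  1/2·u_xxt = 0
So the left-hand side equals
  4 A \cos{\left(x \right)}
This must equal f(x, t) = 4 \cos{\left(x \right)} identically.
Matching coefficients of the independent functions:
  [\cos{\left(x \right)}]:  4 A = 4
Solving: A = 1.
Check against the point condition:
  u(0, 0) = 1  ⟹  A = 1  ✓
Hence u(x, t) = \cos{\left(x \right)}.

Answer: u(x, t) = \cos{\left(x \right)}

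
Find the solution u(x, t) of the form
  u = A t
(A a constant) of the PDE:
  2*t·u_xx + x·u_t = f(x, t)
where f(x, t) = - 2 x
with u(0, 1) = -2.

Substitute the ansatz u = A t into the left-hand side.
Derivatives of the ansatz:
  u_xx = 0
  u_t = A
Term by term:
  2*t·u_xx = 0
  x·u_t = A x
So the left-hand side equals
  A x
This must equal f(x, t) = - 2 x identically.
Matching coefficients of the independent functions:
  [x]:  A = -2
Solving: A = -2.
Check against the point condition:
  u(0, 1) = -2  ⟹  A = -2  ✓
Hence u(x, t) = - 2 t.

Answer: u(x, t) = - 2 t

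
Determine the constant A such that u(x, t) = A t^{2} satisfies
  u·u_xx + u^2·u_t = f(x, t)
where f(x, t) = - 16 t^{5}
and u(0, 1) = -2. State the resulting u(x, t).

Substitute the ansatz u = A t^{2} into the left-hand side.
Derivatives of the ansatz:
  u_xx = 0
  u_t = 2 A t
Term by term:
  u·u_xx = 0
  u^2·u_t = 2 A^{3} t^{5}
So the left-hand side equals
  2 A^{3} t^{5}
This must equal f(x, t) = - 16 t^{5} identically.
Matching coefficients of the independent functions:
  [t^{5}]:  2 A^{3} = -16
Solving: A = -2.
Check against the point condition:
  u(0, 1) = -2  ⟹  A = -2  ✓
Hence u(x, t) = - 2 t^{2}.

Answer: u(x, t) = - 2 t^{2}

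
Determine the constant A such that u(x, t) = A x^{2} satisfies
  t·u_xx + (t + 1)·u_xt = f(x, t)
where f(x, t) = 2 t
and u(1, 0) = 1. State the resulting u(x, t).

Substitute the ansatz u = A x^{2} into the left-hand side.
Derivatives of the ansatz:
  u_xx = 2 A
  u_xt = 0
Term by term:
  t·u_xx = 2 A t
  (t + 1)·u_xt = 0
So the left-hand side equals
  2 A t
This must equal f(x, t) = 2 t identically.
Matching coefficients of the independent functions:
  [t]:  2 A = 2
Solving: A = 1.
Check against the point condition:
  u(1, 0) = 1  ⟹  A = 1  ✓
Hence u(x, t) = x^{2}.

Answer: u(x, t) = x^{2}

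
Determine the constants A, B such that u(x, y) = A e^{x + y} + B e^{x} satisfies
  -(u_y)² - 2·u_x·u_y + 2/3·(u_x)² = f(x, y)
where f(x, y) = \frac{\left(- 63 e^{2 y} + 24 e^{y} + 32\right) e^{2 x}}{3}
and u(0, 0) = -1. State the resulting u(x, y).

Substitute the ansatz u = A e^{x + y} + B e^{x} into the left-hand side.
Derivatives of the ansatz:
  u_y = A e^{x} e^{y}
  u_x = A e^{x} e^{y} + B e^{x}
Term by term:
  -(u_y)² = - A^{2} e^{2 x} e^{2 y}
  -2·u_x·u_y = - 2 A^{2} e^{2 x} e^{2 y} - 2 A B e^{2 x} e^{y}
  2/3·(u_x)² = \frac{2 A^{2} e^{2 x} e^{2 y}}{3} + \frac{4 A B e^{2 x} e^{y}}{3} + \frac{2 B^{2} e^{2 x}}{3}
So the left-hand side equals
  - \frac{7 A^{2} e^{2 x} e^{2 y}}{3} - \frac{2 A B e^{2 x} e^{y}}{3} + \frac{2 B^{2} e^{2 x}}{3}
This must equal f(x, y) identically; expanded, f = - 21 e^{2 x} e^{2 y} + 8 e^{2 x} e^{y} + \frac{32 e^{2 x}}{3}.
Matching coefficients of the independent functions:
  [e^{2 x} e^{y}]:  - \frac{2 A B}{3} = 8
  [e^{2 x} e^{2 y}]:  - \frac{7 A^{2}}{3} = -21
  [e^{2 x}]:  \frac{2 B^{2}}{3} = \frac{32}{3}
These equations allow (A, B) = (-3, 4) or (3, -4).
Impose the point condition(s):
  u(0, 0) = -1  ⟹  A + B = -1
Only A = 3, B = -4 satisfies everything.
Hence u(x, y) = - 4 e^{x} + 3 e^{x + y}.

Answer: u(x, y) = - 4 e^{x} + 3 e^{x + y}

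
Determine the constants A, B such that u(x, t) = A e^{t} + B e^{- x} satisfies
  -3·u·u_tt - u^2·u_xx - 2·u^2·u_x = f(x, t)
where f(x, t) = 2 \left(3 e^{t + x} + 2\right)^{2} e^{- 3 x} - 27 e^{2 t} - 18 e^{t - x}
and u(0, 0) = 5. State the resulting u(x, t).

Substitute the ansatz u = A e^{t} + B e^{- x} into the left-hand side.
Derivatives of the ansatz:
  u_tt = A e^{t}
  u_xx = B e^{- x}
  u_x = - B e^{- x}
Term by term:
  -3·u·u_tt = - 3 A^{2} e^{2 t} - 3 A B e^{t} e^{- x}
  -u^2·u_xx = - A^{2} B e^{2 t} e^{- x} - 2 A B^{2} e^{t} e^{- 2 x} - B^{3} e^{- 3 x}
  -2·u^2·u_x = 2 A^{2} B e^{2 t} e^{- x} + 4 A B^{2} e^{t} e^{- 2 x} + 2 B^{3} e^{- 3 x}
So the left-hand side equals
  A^{2} B e^{2 t} e^{- x} - 3 A^{2} e^{2 t} + 2 A B^{2} e^{t} e^{- 2 x} - 3 A B e^{t} e^{- x} + B^{3} e^{- 3 x}
This must equal f(x, t) identically; expanded, f = - 27 e^{2 t} + 18 e^{2 t} e^{- x} - 18 e^{t} e^{- x} + 24 e^{t} e^{- 2 x} + 8 e^{- 3 x}.
Matching coefficients of the independent functions:
  [e^{t} e^{- 2 x}]:  2 A B^{2} = 24
  [e^{t} e^{- x}]:  - 3 A B = -18
  [e^{2 t} e^{- x}]:  A^{2} B = 18
  [e^{2 t}]:  - 3 A^{2} = -27
  [e^{- 3 x}]:  B^{3} = 8
Solving: A = 3, B = 2.
Check against the point condition:
  u(0, 0) = 5  ⟹  A + B = 5  ✓
Hence u(x, t) = 3 e^{t} + 2 e^{- x}.

Answer: u(x, t) = 3 e^{t} + 2 e^{- x}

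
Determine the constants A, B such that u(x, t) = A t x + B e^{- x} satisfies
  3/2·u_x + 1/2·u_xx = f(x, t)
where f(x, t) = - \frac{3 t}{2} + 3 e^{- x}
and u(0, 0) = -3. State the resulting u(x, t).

Answer: u(x, t) = - t x - 3 e^{- x}

Derivation:
Substitute the ansatz u = A t x + B e^{- x} into the left-hand side.
Derivatives of the ansatz:
  u_x = A t - B e^{- x}
  u_xx = B e^{- x}
Term by term:
  3/2·u_x = \frac{3 A t}{2} - \frac{3 B e^{- x}}{2}
  1/2·u_xx = \frac{B e^{- x}}{2}
So the left-hand side equals
  \frac{3 A t}{2} - B e^{- x}
This must equal f(x, t) = - \frac{3 t}{2} + 3 e^{- x} identically.
Matching coefficients of the independent functions:
  [t]:  \frac{3 A}{2} = - \frac{3}{2}
  [e^{- x}]:  - B = 3
Solving: A = -1, B = -3.
Check against the point condition:
  u(0, 0) = -3  ⟹  B = -3  ✓
Hence u(x, t) = - t x - 3 e^{- x}.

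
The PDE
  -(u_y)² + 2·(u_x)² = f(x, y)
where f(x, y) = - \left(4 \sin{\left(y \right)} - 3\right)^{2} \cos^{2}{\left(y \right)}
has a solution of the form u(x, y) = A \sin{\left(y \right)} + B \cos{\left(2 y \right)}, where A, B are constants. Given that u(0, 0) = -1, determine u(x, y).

Substitute the ansatz u = A \sin{\left(y \right)} + B \cos{\left(2 y \right)} into the left-hand side.
Derivatives of the ansatz:
  u_y = A \cos{\left(y \right)} - 2 B \sin{\left(2 y \right)}
  u_x = 0
Term by term:
  -(u_y)² = - A^{2} \cos^{2}{\left(y \right)} + 4 A B \sin{\left(2 y \right)} \cos{\left(y \right)} - 4 B^{2} \sin^{2}{\left(2 y \right)}
  2·(u_x)² = 0
So the left-hand side equals
  - A^{2} \cos^{2}{\left(y \right)} + 4 A B \sin{\left(2 y \right)} \cos{\left(y \right)} - 4 B^{2} \sin^{2}{\left(2 y \right)}
This must equal f(x, y) identically; expanded, f = - 4 \sin^{2}{\left(2 y \right)} + 12 \sin{\left(2 y \right)} \cos{\left(y \right)} - 9 \cos^{2}{\left(y \right)}.
Matching coefficients of the independent functions:
  [\sin{\left(2 y \right)} \cos{\left(y \right)}]:  4 A B = 12
  [\sin^{2}{\left(2 y \right)}]:  - 4 B^{2} = -4
  [\cos^{2}{\left(y \right)}]:  - A^{2} = -9
These equations allow (A, B) = (-3, -1) or (3, 1).
Impose the point condition(s):
  u(0, 0) = -1  ⟹  B = -1
Only A = -3, B = -1 satisfies everything.
Hence u(x, y) = - 3 \sin{\left(y \right)} - \cos{\left(2 y \right)}.

Answer: u(x, y) = - 3 \sin{\left(y \right)} - \cos{\left(2 y \right)}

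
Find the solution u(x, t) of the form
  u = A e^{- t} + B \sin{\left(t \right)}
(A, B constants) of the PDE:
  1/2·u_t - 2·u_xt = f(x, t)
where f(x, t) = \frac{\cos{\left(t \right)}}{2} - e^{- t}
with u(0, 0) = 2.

Substitute the ansatz u = A e^{- t} + B \sin{\left(t \right)} into the left-hand side.
Derivatives of the ansatz:
  u_t = - A e^{- t} + B \cos{\left(t \right)}
  u_xt = 0
Term by term:
  1/2·u_t = - \frac{A e^{- t}}{2} + \frac{B \cos{\left(t \right)}}{2}
  -2·u_xt = 0
So the left-hand side equals
  - \frac{A e^{- t}}{2} + \frac{B \cos{\left(t \right)}}{2}
This must equal f(x, t) = \frac{\cos{\left(t \right)}}{2} - e^{- t} identically.
Matching coefficients of the independent functions:
  [e^{- t}]:  - \frac{A}{2} = -1
  [\cos{\left(t \right)}]:  \frac{B}{2} = \frac{1}{2}
Solving: A = 2, B = 1.
Check against the point condition:
  u(0, 0) = 2  ⟹  A = 2  ✓
Hence u(x, t) = \sin{\left(t \right)} + 2 e^{- t}.

Answer: u(x, t) = \sin{\left(t \right)} + 2 e^{- t}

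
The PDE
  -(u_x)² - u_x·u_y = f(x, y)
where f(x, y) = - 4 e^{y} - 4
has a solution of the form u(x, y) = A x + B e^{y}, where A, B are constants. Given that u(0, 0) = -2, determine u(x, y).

Answer: u(x, y) = - 2 x - 2 e^{y}

Derivation:
Substitute the ansatz u = A x + B e^{y} into the left-hand side.
Derivatives of the ansatz:
  u_x = A
  u_y = B e^{y}
Term by term:
  -(u_x)² = - A^{2}
  -u_x·u_y = - A B e^{y}
So the left-hand side equals
  - A^{2} - A B e^{y}
This must equal f(x, y) = - 4 e^{y} - 4 identically.
Matching coefficients of the independent functions:
  [constant term]:  - A^{2} = -4
  [e^{y}]:  - A B = -4
These equations allow (A, B) = (-2, -2) or (2, 2).
Impose the point condition(s):
  u(0, 0) = -2  ⟹  B = -2
Only A = -2, B = -2 satisfies everything.
Hence u(x, y) = - 2 x - 2 e^{y}.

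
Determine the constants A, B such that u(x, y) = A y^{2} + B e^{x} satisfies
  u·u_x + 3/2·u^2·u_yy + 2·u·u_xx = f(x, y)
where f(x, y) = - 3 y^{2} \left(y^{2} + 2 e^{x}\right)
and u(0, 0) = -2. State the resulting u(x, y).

Substitute the ansatz u = A y^{2} + B e^{x} into the left-hand side.
Derivatives of the ansatz:
  u_x = B e^{x}
  u_yy = 2 A
  u_xx = B e^{x}
Term by term:
  u·u_x = A B y^{2} e^{x} + B^{2} e^{2 x}
  3/2·u^2·u_yy = 3 A^{3} y^{4} + 6 A^{2} B y^{2} e^{x} + 3 A B^{2} e^{2 x}
  2·u·u_xx = 2 A B y^{2} e^{x} + 2 B^{2} e^{2 x}
So the left-hand side equals
  3 A^{3} y^{4} + 6 A^{2} B y^{2} e^{x} + 3 A B^{2} e^{2 x} + 3 A B y^{2} e^{x} + 3 B^{2} e^{2 x}
This must equal f(x, y) identically; expanded, f = - 3 y^{4} - 6 y^{2} e^{x}.
Matching coefficients of the independent functions:
  [y^{4}]:  3 A^{3} = -3
  [y^{2} e^{x}]:  6 A^{2} B + 3 A B = -6
  [e^{2 x}]:  3 A B^{2} + 3 B^{2} = 0
Solving: A = -1, B = -2.
Check against the point condition:
  u(0, 0) = -2  ⟹  B = -2  ✓
Hence u(x, y) = - y^{2} - 2 e^{x}.

Answer: u(x, y) = - y^{2} - 2 e^{x}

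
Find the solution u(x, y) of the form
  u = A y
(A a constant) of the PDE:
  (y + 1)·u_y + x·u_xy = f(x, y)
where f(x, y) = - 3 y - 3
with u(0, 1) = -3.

Answer: u(x, y) = - 3 y

Derivation:
Substitute the ansatz u = A y into the left-hand side.
Derivatives of the ansatz:
  u_y = A
  u_xy = 0
Term by term:
  (y + 1)·u_y = A y + A
  x·u_xy = 0
So the left-hand side equals
  A y + A
This must equal f(x, y) = - 3 y - 3 identically.
Matching coefficients of the independent functions:
  [constant term, y]:  A = -3
Solving: A = -3.
Check against the point condition:
  u(0, 1) = -3  ⟹  A = -3  ✓
Hence u(x, y) = - 3 y.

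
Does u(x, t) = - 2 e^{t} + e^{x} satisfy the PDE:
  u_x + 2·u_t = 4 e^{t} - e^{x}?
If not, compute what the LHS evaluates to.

Evaluate each term of the left-hand side for u = - 2 e^{t} + e^{x}.
Derivatives:
  u_x = e^{x}
  u_t = - 2 e^{t}
Terms:
  u_x = e^{x}
  2·u_t = - 4 e^{t}
Sum: LHS = - 4 e^{t} + e^{x}
Given right-hand side: 4 e^{t} - e^{x}. Difference LHS − RHS = - 8 e^{t} + 2 e^{x} ≠ 0, so u is not a solution.

Answer: No, the LHS evaluates to - 4 e^{t} + e^{x}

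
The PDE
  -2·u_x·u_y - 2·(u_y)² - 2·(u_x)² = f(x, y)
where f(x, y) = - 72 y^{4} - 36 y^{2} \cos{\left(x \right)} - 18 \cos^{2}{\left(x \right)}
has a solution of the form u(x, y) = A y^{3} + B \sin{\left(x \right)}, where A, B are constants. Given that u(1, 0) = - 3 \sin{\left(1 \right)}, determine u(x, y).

Answer: u(x, y) = - 2 y^{3} - 3 \sin{\left(x \right)}

Derivation:
Substitute the ansatz u = A y^{3} + B \sin{\left(x \right)} into the left-hand side.
Derivatives of the ansatz:
  u_x = B \cos{\left(x \right)}
  u_y = 3 A y^{2}
Term by term:
  -2·u_x·u_y = - 6 A B y^{2} \cos{\left(x \right)}
  -2·(u_y)² = - 18 A^{2} y^{4}
  -2·(u_x)² = - 2 B^{2} \cos^{2}{\left(x \right)}
So the left-hand side equals
  - 18 A^{2} y^{4} - 6 A B y^{2} \cos{\left(x \right)} - 2 B^{2} \cos^{2}{\left(x \right)}
This must equal f(x, y) = - 72 y^{4} - 36 y^{2} \cos{\left(x \right)} - 18 \cos^{2}{\left(x \right)} identically.
Matching coefficients of the independent functions:
  [y^{4}]:  - 18 A^{2} = -72
  [y^{2} \cos{\left(x \right)}]:  - 6 A B = -36
  [\cos^{2}{\left(x \right)}]:  - 2 B^{2} = -18
These equations allow (A, B) = (-2, -3) or (2, 3).
Impose the point condition(s):
  u(1, 0) = - 3 \sin{\left(1 \right)}  ⟹  B \sin{\left(1 \right)} = - 3 \sin{\left(1 \right)}
Only A = -2, B = -3 satisfies everything.
Hence u(x, y) = - 2 y^{3} - 3 \sin{\left(x \right)}.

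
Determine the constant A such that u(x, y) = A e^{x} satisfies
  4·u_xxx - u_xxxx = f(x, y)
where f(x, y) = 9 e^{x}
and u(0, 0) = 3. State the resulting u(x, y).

Answer: u(x, y) = 3 e^{x}

Derivation:
Substitute the ansatz u = A e^{x} into the left-hand side.
Derivatives of the ansatz:
  u_xxx = A e^{x}
  u_xxxx = A e^{x}
Term by term:
  4·u_xxx = 4 A e^{x}
  -u_xxxx = - A e^{x}
So the left-hand side equals
  3 A e^{x}
This must equal f(x, y) = 9 e^{x} identically.
Matching coefficients of the independent functions:
  [e^{x}]:  3 A = 9
Solving: A = 3.
Check against the point condition:
  u(0, 0) = 3  ⟹  A = 3  ✓
Hence u(x, y) = 3 e^{x}.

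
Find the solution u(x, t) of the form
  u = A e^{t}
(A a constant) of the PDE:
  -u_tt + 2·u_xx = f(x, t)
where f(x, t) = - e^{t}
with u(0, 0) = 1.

Substitute the ansatz u = A e^{t} into the left-hand side.
Derivatives of the ansatz:
  u_tt = A e^{t}
  u_xx = 0
Term by term:
  -u_tt = - A e^{t}
  2·u_xx = 0
So the left-hand side equals
  - A e^{t}
This must equal f(x, t) = - e^{t} identically.
Matching coefficients of the independent functions:
  [e^{t}]:  - A = -1
Solving: A = 1.
Check against the point condition:
  u(0, 0) = 1  ⟹  A = 1  ✓
Hence u(x, t) = e^{t}.

Answer: u(x, t) = e^{t}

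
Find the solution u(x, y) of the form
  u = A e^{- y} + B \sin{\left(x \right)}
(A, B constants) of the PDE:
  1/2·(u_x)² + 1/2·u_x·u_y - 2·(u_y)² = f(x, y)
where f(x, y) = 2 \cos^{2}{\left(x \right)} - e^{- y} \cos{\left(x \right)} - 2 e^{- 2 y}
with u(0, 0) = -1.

Substitute the ansatz u = A e^{- y} + B \sin{\left(x \right)} into the left-hand side.
Derivatives of the ansatz:
  u_x = B \cos{\left(x \right)}
  u_y = - A e^{- y}
Term by term:
  1/2·(u_x)² = \frac{B^{2} \cos^{2}{\left(x \right)}}{2}
  1/2·u_x·u_y = - \frac{A B e^{- y} \cos{\left(x \right)}}{2}
  -2·(u_y)² = - 2 A^{2} e^{- 2 y}
So the left-hand side equals
  - 2 A^{2} e^{- 2 y} - \frac{A B e^{- y} \cos{\left(x \right)}}{2} + \frac{B^{2} \cos^{2}{\left(x \right)}}{2}
This must equal f(x, y) = 2 \cos^{2}{\left(x \right)} - e^{- y} \cos{\left(x \right)} - 2 e^{- 2 y} identically.
Matching coefficients of the independent functions:
  [e^{- y} \cos{\left(x \right)}]:  - \frac{A B}{2} = -1
  [e^{- 2 y}]:  - 2 A^{2} = -2
  [\cos^{2}{\left(x \right)}]:  \frac{B^{2}}{2} = 2
These equations allow (A, B) = (-1, -2) or (1, 2).
Impose the point condition(s):
  u(0, 0) = -1  ⟹  A = -1
Only A = -1, B = -2 satisfies everything.
Hence u(x, y) = - 2 \sin{\left(x \right)} - e^{- y}.

Answer: u(x, y) = - 2 \sin{\left(x \right)} - e^{- y}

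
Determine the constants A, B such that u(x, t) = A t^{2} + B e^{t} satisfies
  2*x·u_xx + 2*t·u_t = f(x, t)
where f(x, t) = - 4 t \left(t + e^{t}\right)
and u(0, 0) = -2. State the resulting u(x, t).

Substitute the ansatz u = A t^{2} + B e^{t} into the left-hand side.
Derivatives of the ansatz:
  u_xx = 0
  u_t = 2 A t + B e^{t}
Term by term:
  2*x·u_xx = 0
  2*t·u_t = 4 A t^{2} + 2 B t e^{t}
So the left-hand side equals
  4 A t^{2} + 2 B t e^{t}
This must equal f(x, t) identically; expanded, f = - 4 t^{2} - 4 t e^{t}.
Matching coefficients of the independent functions:
  [t^{2}]:  4 A = -4
  [t e^{t}]:  2 B = -4
Solving: A = -1, B = -2.
Check against the point condition:
  u(0, 0) = -2  ⟹  B = -2  ✓
Hence u(x, t) = - t^{2} - 2 e^{t}.

Answer: u(x, t) = - t^{2} - 2 e^{t}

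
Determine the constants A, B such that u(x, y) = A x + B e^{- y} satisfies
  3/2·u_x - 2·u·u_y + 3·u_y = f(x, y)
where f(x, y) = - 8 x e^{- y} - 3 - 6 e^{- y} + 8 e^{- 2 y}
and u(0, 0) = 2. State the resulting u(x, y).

Answer: u(x, y) = - 2 x + 2 e^{- y}

Derivation:
Substitute the ansatz u = A x + B e^{- y} into the left-hand side.
Derivatives of the ansatz:
  u_x = A
  u_y = - B e^{- y}
Term by term:
  3/2·u_x = \frac{3 A}{2}
  -2·u·u_y = 2 A B x e^{- y} + 2 B^{2} e^{- 2 y}
  3·u_y = - 3 B e^{- y}
So the left-hand side equals
  2 A B x e^{- y} + \frac{3 A}{2} + 2 B^{2} e^{- 2 y} - 3 B e^{- y}
This must equal f(x, y) = - 8 x e^{- y} - 3 - 6 e^{- y} + 8 e^{- 2 y} identically.
Matching coefficients of the independent functions:
  [constant term]:  \frac{3 A}{2} = -3
  [x e^{- y}]:  2 A B = -8
  [e^{- 2 y}]:  2 B^{2} = 8
  [e^{- y}]:  - 3 B = -6
Solving: A = -2, B = 2.
Check against the point condition:
  u(0, 0) = 2  ⟹  B = 2  ✓
Hence u(x, y) = - 2 x + 2 e^{- y}.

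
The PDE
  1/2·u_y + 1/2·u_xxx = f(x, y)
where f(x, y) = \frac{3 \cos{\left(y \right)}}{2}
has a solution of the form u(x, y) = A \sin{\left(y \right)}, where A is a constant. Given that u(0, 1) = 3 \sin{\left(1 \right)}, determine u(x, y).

Substitute the ansatz u = A \sin{\left(y \right)} into the left-hand side.
Derivatives of the ansatz:
  u_y = A \cos{\left(y \right)}
  u_xxx = 0
Term by term:
  1/2·u_y = \frac{A \cos{\left(y \right)}}{2}
  1/2·u_xxx = 0
So the left-hand side equals
  \frac{A \cos{\left(y \right)}}{2}
This must equal f(x, y) = \frac{3 \cos{\left(y \right)}}{2} identically.
Matching coefficients of the independent functions:
  [\cos{\left(y \right)}]:  \frac{A}{2} = \frac{3}{2}
Solving: A = 3.
Check against the point condition:
  u(0, 1) = 3 \sin{\left(1 \right)}  ⟹  A \sin{\left(1 \right)} = 3 \sin{\left(1 \right)}  ✓
Hence u(x, y) = 3 \sin{\left(y \right)}.

Answer: u(x, y) = 3 \sin{\left(y \right)}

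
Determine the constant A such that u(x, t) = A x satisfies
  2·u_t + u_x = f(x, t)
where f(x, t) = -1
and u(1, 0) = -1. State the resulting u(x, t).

Substitute the ansatz u = A x into the left-hand side.
Derivatives of the ansatz:
  u_t = 0
  u_x = A
Term by term:
  2·u_t = 0
  u_x = A
So the left-hand side equals
  A
This must equal f(x, t) = -1 identically.
Matching coefficients of the independent functions:
  [constant term]:  A = -1
Solving: A = -1.
Check against the point condition:
  u(1, 0) = -1  ⟹  A = -1  ✓
Hence u(x, t) = - x.

Answer: u(x, t) = - x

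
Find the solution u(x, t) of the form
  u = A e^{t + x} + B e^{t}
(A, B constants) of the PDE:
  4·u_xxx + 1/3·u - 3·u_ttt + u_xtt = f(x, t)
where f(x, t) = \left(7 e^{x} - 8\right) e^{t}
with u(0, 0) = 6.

Substitute the ansatz u = A e^{t + x} + B e^{t} into the left-hand side.
Derivatives of the ansatz:
  u_xxx = A e^{t} e^{x}
  u_ttt = A e^{t} e^{x} + B e^{t}
  u_xtt = A e^{t} e^{x}
Term by term:
  4·u_xxx = 4 A e^{t} e^{x}
  1/3·u = \frac{A e^{t} e^{x}}{3} + \frac{B e^{t}}{3}
  -3·u_ttt = - 3 A e^{t} e^{x} - 3 B e^{t}
  u_xtt = A e^{t} e^{x}
So the left-hand side equals
  \frac{7 A e^{t} e^{x}}{3} - \frac{8 B e^{t}}{3}
This must equal f(x, t) identically; expanded, f = 7 e^{t} e^{x} - 8 e^{t}.
Matching coefficients of the independent functions:
  [e^{t} e^{x}]:  \frac{7 A}{3} = 7
  [e^{t}]:  - \frac{8 B}{3} = -8
Solving: A = 3, B = 3.
Check against the point condition:
  u(0, 0) = 6  ⟹  A + B = 6  ✓
Hence u(x, t) = 3 e^{t} + 3 e^{t + x}.

Answer: u(x, t) = 3 e^{t} + 3 e^{t + x}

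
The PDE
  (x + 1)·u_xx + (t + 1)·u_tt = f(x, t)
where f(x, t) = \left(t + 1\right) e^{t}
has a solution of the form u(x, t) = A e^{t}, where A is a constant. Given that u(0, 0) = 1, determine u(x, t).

Answer: u(x, t) = e^{t}

Derivation:
Substitute the ansatz u = A e^{t} into the left-hand side.
Derivatives of the ansatz:
  u_xx = 0
  u_tt = A e^{t}
Term by term:
  (x + 1)·u_xx = 0
  (t + 1)·u_tt = A t e^{t} + A e^{t}
So the left-hand side equals
  A t e^{t} + A e^{t}
This must equal f(x, t) identically; expanded, f = t e^{t} + e^{t}.
Matching coefficients of the independent functions:
  [t e^{t}, e^{t}]:  A = 1
Solving: A = 1.
Check against the point condition:
  u(0, 0) = 1  ⟹  A = 1  ✓
Hence u(x, t) = e^{t}.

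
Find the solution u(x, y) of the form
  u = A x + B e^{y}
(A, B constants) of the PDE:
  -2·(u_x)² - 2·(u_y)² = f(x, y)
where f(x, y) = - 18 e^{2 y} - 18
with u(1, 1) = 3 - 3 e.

Answer: u(x, y) = 3 x - 3 e^{y}

Derivation:
Substitute the ansatz u = A x + B e^{y} into the left-hand side.
Derivatives of the ansatz:
  u_x = A
  u_y = B e^{y}
Term by term:
  -2·(u_x)² = - 2 A^{2}
  -2·(u_y)² = - 2 B^{2} e^{2 y}
So the left-hand side equals
  - 2 A^{2} - 2 B^{2} e^{2 y}
This must equal f(x, y) = - 18 e^{2 y} - 18 identically.
Matching coefficients of the independent functions:
  [constant term]:  - 2 A^{2} = -18
  [e^{2 y}]:  - 2 B^{2} = -18
These equations allow (A, B) = (-3, -3) or (-3, 3) or (3, -3) or (3, 3).
Impose the point condition(s):
  u(1, 1) = 3 - 3 e  ⟹  A + e B = 3 - 3 e
Only A = 3, B = -3 satisfies everything.
Hence u(x, y) = 3 x - 3 e^{y}.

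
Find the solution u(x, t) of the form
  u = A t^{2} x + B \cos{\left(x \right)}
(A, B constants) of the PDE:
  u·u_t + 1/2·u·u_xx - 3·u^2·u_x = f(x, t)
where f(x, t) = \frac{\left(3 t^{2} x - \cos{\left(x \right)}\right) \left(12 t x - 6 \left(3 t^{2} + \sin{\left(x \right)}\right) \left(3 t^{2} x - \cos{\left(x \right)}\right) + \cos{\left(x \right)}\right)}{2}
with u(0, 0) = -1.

Substitute the ansatz u = A t^{2} x + B \cos{\left(x \right)} into the left-hand side.
Derivatives of the ansatz:
  u_t = 2 A t x
  u_xx = - B \cos{\left(x \right)}
  u_x = A t^{2} - B \sin{\left(x \right)}
Term by term:
  u·u_t = 2 A^{2} t^{3} x^{2} + 2 A B t x \cos{\left(x \right)}
  1/2·u·u_xx = - \frac{A B t^{2} x \cos{\left(x \right)}}{2} - \frac{B^{2} \cos^{2}{\left(x \right)}}{2}
  -3·u^2·u_x = - 3 A^{3} t^{6} x^{2} + 3 A^{2} B t^{4} x^{2} \sin{\left(x \right)} - 6 A^{2} B t^{4} x \cos{\left(x \right)} + 6 A B^{2} t^{2} x \sin{\left(x \right)} \cos{\left(x \right)} - 3 A B^{2} t^{2} \cos^{2}{\left(x \right)} + 3 B^{3} \sin{\left(x \right)} \cos^{2}{\left(x \right)}
So the left-hand side equals
  - 3 A^{3} t^{6} x^{2} + 3 A^{2} B t^{4} x^{2} \sin{\left(x \right)} - 6 A^{2} B t^{4} x \cos{\left(x \right)} + 2 A^{2} t^{3} x^{2} + 6 A B^{2} t^{2} x \sin{\left(x \right)} \cos{\left(x \right)} - 3 A B^{2} t^{2} \cos^{2}{\left(x \right)} - \frac{A B t^{2} x \cos{\left(x \right)}}{2} + 2 A B t x \cos{\left(x \right)} + 3 B^{3} \sin{\left(x \right)} \cos^{2}{\left(x \right)} - \frac{B^{2} \cos^{2}{\left(x \right)}}{2}
This must equal f(x, t) identically; expanded, f = - 81 t^{6} x^{2} - 27 t^{4} x^{2} \sin{\left(x \right)} + 54 t^{4} x \cos{\left(x \right)} + 18 t^{3} x^{2} + 18 t^{2} x \sin{\left(x \right)} \cos{\left(x \right)} + \frac{3 t^{2} x \cos{\left(x \right)}}{2} - 9 t^{2} \cos^{2}{\left(x \right)} - 6 t x \cos{\left(x \right)} - 3 \sin{\left(x \right)} \cos^{2}{\left(x \right)} - \frac{\cos^{2}{\left(x \right)}}{2}.
Matching coefficients of the independent functions:
  [t^{2} \cos^{2}{\left(x \right)}]:  - 3 A B^{2} = -9
  [t^{3} x^{2}]:  2 A^{2} = 18
  [t^{6} x^{2}]:  - 3 A^{3} = -81
  [\sin{\left(x \right)} \cos^{2}{\left(x \right)}]:  3 B^{3} = -3
  [t x \cos{\left(x \right)}]:  2 A B = -6
  [t^{2} x \cos{\left(x \right)}]:  - \frac{A B}{2} = \frac{3}{2}
  [t^{4} x \cos{\left(x \right)}]:  - 6 A^{2} B = 54
  [t^{4} x^{2} \sin{\left(x \right)}]:  3 A^{2} B = -27
  [t^{2} x \sin{\left(x \right)} \cos{\left(x \right)}]:  6 A B^{2} = 18
  [\cos^{2}{\left(x \right)}]:  - \frac{B^{2}}{2} = - \frac{1}{2}
Solving: A = 3, B = -1.
Check against the point condition:
  u(0, 0) = -1  ⟹  B = -1  ✓
Hence u(x, t) = 3 t^{2} x - \cos{\left(x \right)}.

Answer: u(x, t) = 3 t^{2} x - \cos{\left(x \right)}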